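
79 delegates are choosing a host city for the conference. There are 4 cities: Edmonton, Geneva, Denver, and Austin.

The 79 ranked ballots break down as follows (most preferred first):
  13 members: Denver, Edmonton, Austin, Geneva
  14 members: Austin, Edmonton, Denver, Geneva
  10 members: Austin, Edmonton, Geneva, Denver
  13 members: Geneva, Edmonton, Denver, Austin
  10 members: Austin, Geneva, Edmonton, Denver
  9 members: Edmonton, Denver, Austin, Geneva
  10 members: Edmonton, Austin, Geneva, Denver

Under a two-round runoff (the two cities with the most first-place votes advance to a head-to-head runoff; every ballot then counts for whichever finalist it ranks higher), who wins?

Round 1 first-place votes: Edmonton 19, Geneva 13, Denver 13, Austin 34. Austin and Edmonton advance.
Runoff: Austin is ranked above Edmonton on 34 ballots, Edmonton above Austin on 45.

Edmonton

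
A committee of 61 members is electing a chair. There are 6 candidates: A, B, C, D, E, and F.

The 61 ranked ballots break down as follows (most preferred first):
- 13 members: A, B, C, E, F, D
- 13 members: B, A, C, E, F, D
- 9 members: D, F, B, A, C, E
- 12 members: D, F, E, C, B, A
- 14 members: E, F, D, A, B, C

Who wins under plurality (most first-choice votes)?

D

First-place votes: A 13, B 13, C 0, D 21, E 14, F 0.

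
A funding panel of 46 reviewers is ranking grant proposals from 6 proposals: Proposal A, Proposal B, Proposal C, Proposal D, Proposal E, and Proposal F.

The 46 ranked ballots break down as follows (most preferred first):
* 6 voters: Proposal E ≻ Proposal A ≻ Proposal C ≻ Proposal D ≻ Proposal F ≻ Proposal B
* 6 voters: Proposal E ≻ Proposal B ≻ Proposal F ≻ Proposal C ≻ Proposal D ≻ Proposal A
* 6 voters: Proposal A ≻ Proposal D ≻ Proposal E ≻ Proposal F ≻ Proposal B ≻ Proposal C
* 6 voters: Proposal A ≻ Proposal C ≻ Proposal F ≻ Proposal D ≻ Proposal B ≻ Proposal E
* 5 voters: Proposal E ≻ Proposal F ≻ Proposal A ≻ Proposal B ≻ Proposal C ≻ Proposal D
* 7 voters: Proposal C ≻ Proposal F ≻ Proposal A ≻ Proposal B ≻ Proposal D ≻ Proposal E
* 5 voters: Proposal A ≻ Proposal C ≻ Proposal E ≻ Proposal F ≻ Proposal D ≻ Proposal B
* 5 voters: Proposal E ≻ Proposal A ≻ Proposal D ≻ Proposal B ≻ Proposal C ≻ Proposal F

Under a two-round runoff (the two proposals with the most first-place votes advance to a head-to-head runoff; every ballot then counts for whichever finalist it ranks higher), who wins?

Proposal A

Round 1 first-place votes: Proposal A 17, Proposal B 0, Proposal C 7, Proposal D 0, Proposal E 22, Proposal F 0. Proposal E and Proposal A advance.
Runoff: Proposal E is ranked above Proposal A on 22 ballots, Proposal A above Proposal E on 24.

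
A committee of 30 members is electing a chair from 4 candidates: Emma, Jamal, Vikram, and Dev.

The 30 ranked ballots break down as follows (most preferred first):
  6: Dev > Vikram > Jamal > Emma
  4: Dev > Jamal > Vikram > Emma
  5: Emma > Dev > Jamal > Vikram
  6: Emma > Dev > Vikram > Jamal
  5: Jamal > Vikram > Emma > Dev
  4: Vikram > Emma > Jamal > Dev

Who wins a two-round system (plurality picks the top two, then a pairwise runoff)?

Round 1 first-place votes: Emma 11, Jamal 5, Vikram 4, Dev 10. Emma and Dev advance.
Runoff: Emma is ranked above Dev on 20 ballots, Dev above Emma on 10.

Emma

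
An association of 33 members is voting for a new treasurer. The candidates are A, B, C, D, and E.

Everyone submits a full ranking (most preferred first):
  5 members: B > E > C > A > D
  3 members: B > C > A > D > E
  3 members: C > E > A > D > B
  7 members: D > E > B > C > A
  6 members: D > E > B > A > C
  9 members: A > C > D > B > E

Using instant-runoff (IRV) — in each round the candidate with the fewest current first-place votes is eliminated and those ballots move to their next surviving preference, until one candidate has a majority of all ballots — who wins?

Round 1: A 9, B 8, C 3, D 13, E 0. E eliminated.
Round 2: A 9, B 8, C 3, D 13. C eliminated.
Round 3: A 12, B 8, D 13. B eliminated.
Round 4: A 20, D 13. A has a majority (≥17).

A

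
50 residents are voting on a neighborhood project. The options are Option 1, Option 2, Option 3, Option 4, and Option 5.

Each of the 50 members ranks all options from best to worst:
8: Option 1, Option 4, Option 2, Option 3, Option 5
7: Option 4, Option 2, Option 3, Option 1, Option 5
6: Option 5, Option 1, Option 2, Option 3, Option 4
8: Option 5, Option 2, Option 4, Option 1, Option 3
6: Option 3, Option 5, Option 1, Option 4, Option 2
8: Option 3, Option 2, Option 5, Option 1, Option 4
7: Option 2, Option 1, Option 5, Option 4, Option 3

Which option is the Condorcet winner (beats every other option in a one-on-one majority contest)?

Option 2 vs Option 1: 30–20
Option 2 vs Option 3: 36–14
Option 2 vs Option 4: 29–21
Option 2 vs Option 5: 30–20
Option 2 beats every other option.

Option 2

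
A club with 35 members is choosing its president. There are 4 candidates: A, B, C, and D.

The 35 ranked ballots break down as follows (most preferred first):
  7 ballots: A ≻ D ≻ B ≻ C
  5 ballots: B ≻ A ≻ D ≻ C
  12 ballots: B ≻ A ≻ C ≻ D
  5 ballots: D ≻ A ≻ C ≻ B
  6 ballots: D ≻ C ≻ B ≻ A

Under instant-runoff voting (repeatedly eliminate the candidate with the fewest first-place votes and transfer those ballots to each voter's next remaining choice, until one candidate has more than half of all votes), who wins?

Round 1: A 7, B 17, C 0, D 11. C eliminated.
Round 2: A 7, B 17, D 11. A eliminated.
Round 3: B 17, D 18. D has a majority (≥18).

D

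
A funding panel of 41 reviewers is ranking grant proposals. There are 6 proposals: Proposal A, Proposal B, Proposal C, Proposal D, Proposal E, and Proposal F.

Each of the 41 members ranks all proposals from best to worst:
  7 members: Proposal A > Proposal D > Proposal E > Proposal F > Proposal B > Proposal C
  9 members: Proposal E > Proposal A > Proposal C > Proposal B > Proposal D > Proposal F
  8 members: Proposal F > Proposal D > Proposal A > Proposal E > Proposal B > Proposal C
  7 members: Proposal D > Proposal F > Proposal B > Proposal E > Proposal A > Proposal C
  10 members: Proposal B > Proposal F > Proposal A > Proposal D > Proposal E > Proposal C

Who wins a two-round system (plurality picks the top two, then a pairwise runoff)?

Proposal E

Round 1 first-place votes: Proposal A 7, Proposal B 10, Proposal C 0, Proposal D 7, Proposal E 9, Proposal F 8. Proposal B and Proposal E advance.
Runoff: Proposal B is ranked above Proposal E on 17 ballots, Proposal E above Proposal B on 24.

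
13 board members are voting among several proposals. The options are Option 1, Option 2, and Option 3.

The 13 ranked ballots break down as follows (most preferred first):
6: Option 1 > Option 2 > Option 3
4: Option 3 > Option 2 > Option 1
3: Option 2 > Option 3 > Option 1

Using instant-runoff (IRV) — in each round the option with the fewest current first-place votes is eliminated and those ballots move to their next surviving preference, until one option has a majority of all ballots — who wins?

Round 1: Option 1 6, Option 2 3, Option 3 4. Option 2 eliminated.
Round 2: Option 1 6, Option 3 7. Option 3 has a majority (≥7).

Option 3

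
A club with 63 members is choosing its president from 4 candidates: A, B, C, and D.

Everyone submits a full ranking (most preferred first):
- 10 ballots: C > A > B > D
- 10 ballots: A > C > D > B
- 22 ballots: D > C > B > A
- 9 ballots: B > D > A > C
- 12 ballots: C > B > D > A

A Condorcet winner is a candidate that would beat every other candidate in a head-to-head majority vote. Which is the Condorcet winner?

C

C vs A: 44–19
C vs B: 54–9
C vs D: 32–31
C beats every other candidate.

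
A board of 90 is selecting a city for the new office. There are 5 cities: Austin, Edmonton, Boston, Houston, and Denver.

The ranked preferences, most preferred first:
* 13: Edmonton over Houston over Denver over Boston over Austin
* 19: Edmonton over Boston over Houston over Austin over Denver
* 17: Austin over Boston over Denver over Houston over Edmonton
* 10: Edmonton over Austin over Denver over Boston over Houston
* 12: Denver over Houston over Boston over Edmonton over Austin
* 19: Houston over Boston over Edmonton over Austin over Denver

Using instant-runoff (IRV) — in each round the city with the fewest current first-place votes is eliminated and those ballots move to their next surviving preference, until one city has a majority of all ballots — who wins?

Round 1: Austin 17, Edmonton 42, Boston 0, Houston 19, Denver 12. Boston eliminated.
Round 2: Austin 17, Edmonton 42, Houston 19, Denver 12. Denver eliminated.
Round 3: Austin 17, Edmonton 42, Houston 31. Austin eliminated.
Round 4: Edmonton 42, Houston 48. Houston has a majority (≥46).

Houston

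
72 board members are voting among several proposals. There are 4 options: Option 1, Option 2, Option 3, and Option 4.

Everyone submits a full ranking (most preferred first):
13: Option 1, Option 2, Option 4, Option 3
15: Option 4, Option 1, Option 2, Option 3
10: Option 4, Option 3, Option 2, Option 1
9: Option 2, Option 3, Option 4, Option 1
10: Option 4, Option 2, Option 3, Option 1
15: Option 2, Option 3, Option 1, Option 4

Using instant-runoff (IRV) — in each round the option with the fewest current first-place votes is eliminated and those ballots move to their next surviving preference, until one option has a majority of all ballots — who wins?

Option 2

Round 1: Option 1 13, Option 2 24, Option 3 0, Option 4 35. Option 3 eliminated.
Round 2: Option 1 13, Option 2 24, Option 4 35. Option 1 eliminated.
Round 3: Option 2 37, Option 4 35. Option 2 has a majority (≥37).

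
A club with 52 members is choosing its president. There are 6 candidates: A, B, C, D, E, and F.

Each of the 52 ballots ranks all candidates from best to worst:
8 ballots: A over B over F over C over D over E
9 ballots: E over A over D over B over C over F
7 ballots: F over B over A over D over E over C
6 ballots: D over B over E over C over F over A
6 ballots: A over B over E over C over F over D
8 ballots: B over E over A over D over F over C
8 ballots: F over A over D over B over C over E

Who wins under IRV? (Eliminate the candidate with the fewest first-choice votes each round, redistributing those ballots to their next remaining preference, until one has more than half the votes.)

Round 1: A 14, B 8, C 0, D 6, E 9, F 15. C eliminated.
Round 2: A 14, B 8, D 6, E 9, F 15. D eliminated.
Round 3: A 14, B 14, E 9, F 15. E eliminated.
Round 4: A 23, B 14, F 15. B eliminated.
Round 5: A 31, F 21. A has a majority (≥27).

A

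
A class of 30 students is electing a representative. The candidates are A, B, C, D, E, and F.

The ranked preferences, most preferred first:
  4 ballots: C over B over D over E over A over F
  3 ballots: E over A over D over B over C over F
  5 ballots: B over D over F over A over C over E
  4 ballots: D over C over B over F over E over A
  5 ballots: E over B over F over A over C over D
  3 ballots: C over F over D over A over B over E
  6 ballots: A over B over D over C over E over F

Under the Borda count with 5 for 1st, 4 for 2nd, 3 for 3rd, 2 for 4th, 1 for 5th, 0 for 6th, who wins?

A: 4×1 + 3×4 + 5×2 + 4×0 + 5×2 + 3×2 + 6×5 = 72
B: 4×4 + 3×2 + 5×5 + 4×3 + 5×4 + 3×1 + 6×4 = 106
C: 4×5 + 3×1 + 5×1 + 4×4 + 5×1 + 3×5 + 6×2 = 76
D: 4×3 + 3×3 + 5×4 + 4×5 + 5×0 + 3×3 + 6×3 = 88
E: 4×2 + 3×5 + 5×0 + 4×1 + 5×5 + 3×0 + 6×1 = 58
F: 4×0 + 3×0 + 5×3 + 4×2 + 5×3 + 3×4 + 6×0 = 50

B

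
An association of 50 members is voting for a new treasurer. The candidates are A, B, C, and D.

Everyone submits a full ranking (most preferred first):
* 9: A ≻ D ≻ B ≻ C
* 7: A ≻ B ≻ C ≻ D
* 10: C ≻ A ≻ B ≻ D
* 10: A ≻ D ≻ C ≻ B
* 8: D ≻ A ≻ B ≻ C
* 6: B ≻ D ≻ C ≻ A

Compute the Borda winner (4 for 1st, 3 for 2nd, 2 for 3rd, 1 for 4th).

A: 9×4 + 7×4 + 10×3 + 10×4 + 8×3 + 6×1 = 164
B: 9×2 + 7×3 + 10×2 + 10×1 + 8×2 + 6×4 = 109
C: 9×1 + 7×2 + 10×4 + 10×2 + 8×1 + 6×2 = 103
D: 9×3 + 7×1 + 10×1 + 10×3 + 8×4 + 6×3 = 124

A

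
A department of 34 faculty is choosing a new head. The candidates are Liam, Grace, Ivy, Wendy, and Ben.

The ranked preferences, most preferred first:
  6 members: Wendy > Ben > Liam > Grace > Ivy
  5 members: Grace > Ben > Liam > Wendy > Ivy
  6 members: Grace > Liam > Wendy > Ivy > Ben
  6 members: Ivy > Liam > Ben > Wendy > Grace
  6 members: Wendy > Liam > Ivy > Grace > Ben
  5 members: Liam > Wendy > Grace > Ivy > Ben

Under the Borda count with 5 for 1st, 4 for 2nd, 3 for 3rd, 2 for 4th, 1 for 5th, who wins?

Liam: 6×3 + 5×3 + 6×4 + 6×4 + 6×4 + 5×5 = 130
Grace: 6×2 + 5×5 + 6×5 + 6×1 + 6×2 + 5×3 = 100
Ivy: 6×1 + 5×1 + 6×2 + 6×5 + 6×3 + 5×2 = 81
Wendy: 6×5 + 5×2 + 6×3 + 6×2 + 6×5 + 5×4 = 120
Ben: 6×4 + 5×4 + 6×1 + 6×3 + 6×1 + 5×1 = 79

Liam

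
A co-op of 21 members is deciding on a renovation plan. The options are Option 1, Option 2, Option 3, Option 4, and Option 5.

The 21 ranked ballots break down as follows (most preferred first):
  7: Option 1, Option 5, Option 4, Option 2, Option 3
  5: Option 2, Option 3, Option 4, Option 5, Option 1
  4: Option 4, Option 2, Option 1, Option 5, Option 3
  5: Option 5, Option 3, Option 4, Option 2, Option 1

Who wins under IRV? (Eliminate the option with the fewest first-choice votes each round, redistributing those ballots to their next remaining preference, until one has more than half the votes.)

Round 1: Option 1 7, Option 2 5, Option 3 0, Option 4 4, Option 5 5. Option 3 eliminated.
Round 2: Option 1 7, Option 2 5, Option 4 4, Option 5 5. Option 4 eliminated.
Round 3: Option 1 7, Option 2 9, Option 5 5. Option 5 eliminated.
Round 4: Option 1 7, Option 2 14. Option 2 has a majority (≥11).

Option 2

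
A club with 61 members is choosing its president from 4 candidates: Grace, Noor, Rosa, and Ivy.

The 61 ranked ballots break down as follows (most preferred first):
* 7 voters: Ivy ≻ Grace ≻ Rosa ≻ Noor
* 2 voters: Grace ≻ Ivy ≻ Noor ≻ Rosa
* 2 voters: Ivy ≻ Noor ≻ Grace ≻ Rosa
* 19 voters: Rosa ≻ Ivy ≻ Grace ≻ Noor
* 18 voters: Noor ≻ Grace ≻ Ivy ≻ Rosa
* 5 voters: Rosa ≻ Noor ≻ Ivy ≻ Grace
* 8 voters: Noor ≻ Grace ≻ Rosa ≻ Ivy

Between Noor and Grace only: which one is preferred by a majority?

Noor

Noor is ranked above Grace on 33 ballots; Grace above Noor on 28.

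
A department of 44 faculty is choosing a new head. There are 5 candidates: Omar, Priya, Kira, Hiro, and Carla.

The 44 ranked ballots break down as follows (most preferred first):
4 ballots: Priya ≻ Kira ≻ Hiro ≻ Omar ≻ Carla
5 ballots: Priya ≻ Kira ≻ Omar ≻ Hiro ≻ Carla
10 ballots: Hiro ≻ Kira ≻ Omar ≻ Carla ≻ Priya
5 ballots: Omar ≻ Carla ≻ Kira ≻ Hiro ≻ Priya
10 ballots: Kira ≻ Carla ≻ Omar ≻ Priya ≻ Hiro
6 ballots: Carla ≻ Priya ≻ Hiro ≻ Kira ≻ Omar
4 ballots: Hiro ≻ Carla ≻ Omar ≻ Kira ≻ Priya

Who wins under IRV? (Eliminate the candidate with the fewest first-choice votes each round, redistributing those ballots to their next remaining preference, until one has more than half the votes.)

Kira

Round 1: Omar 5, Priya 9, Kira 10, Hiro 14, Carla 6. Omar eliminated.
Round 2: Priya 9, Kira 10, Hiro 14, Carla 11. Priya eliminated.
Round 3: Kira 19, Hiro 14, Carla 11. Carla eliminated.
Round 4: Kira 24, Hiro 20. Kira has a majority (≥23).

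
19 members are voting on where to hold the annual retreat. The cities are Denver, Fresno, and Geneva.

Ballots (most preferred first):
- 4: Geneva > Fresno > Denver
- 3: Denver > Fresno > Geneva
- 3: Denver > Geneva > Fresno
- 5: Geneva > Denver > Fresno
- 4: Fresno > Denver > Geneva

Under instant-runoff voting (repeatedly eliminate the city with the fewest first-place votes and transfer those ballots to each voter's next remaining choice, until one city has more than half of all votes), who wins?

Round 1: Denver 6, Fresno 4, Geneva 9. Fresno eliminated.
Round 2: Denver 10, Geneva 9. Denver has a majority (≥10).

Denver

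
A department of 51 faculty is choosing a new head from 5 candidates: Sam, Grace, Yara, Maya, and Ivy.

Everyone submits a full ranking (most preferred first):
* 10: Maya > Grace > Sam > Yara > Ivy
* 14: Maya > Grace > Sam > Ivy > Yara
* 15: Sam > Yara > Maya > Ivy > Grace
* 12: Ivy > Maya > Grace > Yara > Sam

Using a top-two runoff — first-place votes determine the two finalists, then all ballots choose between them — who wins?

Round 1 first-place votes: Sam 15, Grace 0, Yara 0, Maya 24, Ivy 12. Maya and Sam advance.
Runoff: Maya is ranked above Sam on 36 ballots, Sam above Maya on 15.

Maya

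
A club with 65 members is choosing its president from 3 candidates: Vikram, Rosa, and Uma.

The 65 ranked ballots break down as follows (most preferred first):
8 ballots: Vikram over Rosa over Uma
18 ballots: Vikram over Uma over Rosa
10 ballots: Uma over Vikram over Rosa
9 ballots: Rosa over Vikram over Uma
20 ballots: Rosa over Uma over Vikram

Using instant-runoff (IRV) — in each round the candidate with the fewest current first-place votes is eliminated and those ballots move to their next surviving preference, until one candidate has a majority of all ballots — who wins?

Vikram

Round 1: Vikram 26, Rosa 29, Uma 10. Uma eliminated.
Round 2: Vikram 36, Rosa 29. Vikram has a majority (≥33).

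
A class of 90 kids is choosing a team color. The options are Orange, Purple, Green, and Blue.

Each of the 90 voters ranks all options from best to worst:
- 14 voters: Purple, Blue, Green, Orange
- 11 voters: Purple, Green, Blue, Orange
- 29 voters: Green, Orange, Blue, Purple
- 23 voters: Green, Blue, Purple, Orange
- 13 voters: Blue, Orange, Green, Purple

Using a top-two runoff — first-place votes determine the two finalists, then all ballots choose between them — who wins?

Round 1 first-place votes: Orange 0, Purple 25, Green 52, Blue 13. Green and Purple advance.
Runoff: Green is ranked above Purple on 65 ballots, Purple above Green on 25.

Green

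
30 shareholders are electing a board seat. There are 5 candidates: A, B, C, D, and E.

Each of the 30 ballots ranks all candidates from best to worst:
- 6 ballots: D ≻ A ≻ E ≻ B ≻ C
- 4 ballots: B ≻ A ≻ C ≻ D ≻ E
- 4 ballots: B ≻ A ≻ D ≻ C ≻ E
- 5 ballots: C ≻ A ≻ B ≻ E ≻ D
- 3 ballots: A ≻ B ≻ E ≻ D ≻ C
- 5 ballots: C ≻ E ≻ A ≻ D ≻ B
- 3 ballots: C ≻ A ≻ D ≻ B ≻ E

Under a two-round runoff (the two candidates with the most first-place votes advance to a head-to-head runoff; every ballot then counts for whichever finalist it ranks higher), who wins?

B

Round 1 first-place votes: A 3, B 8, C 13, D 6, E 0. C and B advance.
Runoff: C is ranked above B on 13 ballots, B above C on 17.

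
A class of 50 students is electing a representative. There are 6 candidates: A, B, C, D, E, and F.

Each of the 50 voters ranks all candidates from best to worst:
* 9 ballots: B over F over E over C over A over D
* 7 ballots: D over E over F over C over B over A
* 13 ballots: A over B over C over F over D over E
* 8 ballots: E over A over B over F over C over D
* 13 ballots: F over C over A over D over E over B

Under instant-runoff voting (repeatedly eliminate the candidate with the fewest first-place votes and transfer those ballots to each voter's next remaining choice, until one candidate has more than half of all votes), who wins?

Round 1: A 13, B 9, C 0, D 7, E 8, F 13. C eliminated.
Round 2: A 13, B 9, D 7, E 8, F 13. D eliminated.
Round 3: A 13, B 9, E 15, F 13. B eliminated.
Round 4: A 13, E 15, F 22. A eliminated.
Round 5: E 15, F 35. F has a majority (≥26).

F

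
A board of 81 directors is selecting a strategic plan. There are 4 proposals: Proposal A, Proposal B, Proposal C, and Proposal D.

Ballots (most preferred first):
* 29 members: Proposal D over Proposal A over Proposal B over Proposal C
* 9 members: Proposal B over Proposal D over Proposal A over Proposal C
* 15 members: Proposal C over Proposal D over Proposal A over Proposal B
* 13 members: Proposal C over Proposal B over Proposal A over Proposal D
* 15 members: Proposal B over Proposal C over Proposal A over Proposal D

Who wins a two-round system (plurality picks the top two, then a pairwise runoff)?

Round 1 first-place votes: Proposal A 0, Proposal B 24, Proposal C 28, Proposal D 29. Proposal D and Proposal C advance.
Runoff: Proposal D is ranked above Proposal C on 38 ballots, Proposal C above Proposal D on 43.

Proposal C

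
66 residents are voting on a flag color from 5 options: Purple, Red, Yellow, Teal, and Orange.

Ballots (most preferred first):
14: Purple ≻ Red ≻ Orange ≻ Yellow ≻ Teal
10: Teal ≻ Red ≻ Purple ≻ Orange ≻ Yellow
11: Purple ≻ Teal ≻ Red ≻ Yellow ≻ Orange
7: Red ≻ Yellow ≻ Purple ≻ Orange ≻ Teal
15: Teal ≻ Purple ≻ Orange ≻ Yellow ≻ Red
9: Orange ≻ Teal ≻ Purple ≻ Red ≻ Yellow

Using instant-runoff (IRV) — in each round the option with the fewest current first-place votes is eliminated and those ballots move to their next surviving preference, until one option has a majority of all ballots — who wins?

Round 1: Purple 25, Red 7, Yellow 0, Teal 25, Orange 9. Yellow eliminated.
Round 2: Purple 25, Red 7, Teal 25, Orange 9. Red eliminated.
Round 3: Purple 32, Teal 25, Orange 9. Orange eliminated.
Round 4: Purple 32, Teal 34. Teal has a majority (≥34).

Teal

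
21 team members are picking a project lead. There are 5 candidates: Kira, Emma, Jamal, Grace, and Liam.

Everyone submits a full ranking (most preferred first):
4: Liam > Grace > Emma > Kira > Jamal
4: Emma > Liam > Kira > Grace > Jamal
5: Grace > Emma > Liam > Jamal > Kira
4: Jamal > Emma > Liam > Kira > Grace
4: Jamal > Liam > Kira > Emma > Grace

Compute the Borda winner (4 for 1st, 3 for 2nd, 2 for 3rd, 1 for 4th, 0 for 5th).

Kira: 4×1 + 4×2 + 5×0 + 4×1 + 4×2 = 24
Emma: 4×2 + 4×4 + 5×3 + 4×3 + 4×1 = 55
Jamal: 4×0 + 4×0 + 5×1 + 4×4 + 4×4 = 37
Grace: 4×3 + 4×1 + 5×4 + 4×0 + 4×0 = 36
Liam: 4×4 + 4×3 + 5×2 + 4×2 + 4×3 = 58

Liam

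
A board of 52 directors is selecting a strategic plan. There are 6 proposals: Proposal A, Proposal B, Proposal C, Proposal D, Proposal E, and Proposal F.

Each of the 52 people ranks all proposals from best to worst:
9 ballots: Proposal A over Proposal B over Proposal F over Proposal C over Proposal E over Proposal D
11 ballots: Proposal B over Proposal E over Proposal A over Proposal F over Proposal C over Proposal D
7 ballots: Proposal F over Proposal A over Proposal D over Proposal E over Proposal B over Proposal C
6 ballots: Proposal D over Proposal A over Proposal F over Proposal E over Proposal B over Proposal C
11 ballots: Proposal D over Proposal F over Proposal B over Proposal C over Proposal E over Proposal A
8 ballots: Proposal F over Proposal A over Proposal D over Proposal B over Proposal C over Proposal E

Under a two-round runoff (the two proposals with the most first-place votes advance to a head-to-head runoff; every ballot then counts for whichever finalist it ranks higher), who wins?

Round 1 first-place votes: Proposal A 9, Proposal B 11, Proposal C 0, Proposal D 17, Proposal E 0, Proposal F 15. Proposal D and Proposal F advance.
Runoff: Proposal D is ranked above Proposal F on 17 ballots, Proposal F above Proposal D on 35.

Proposal F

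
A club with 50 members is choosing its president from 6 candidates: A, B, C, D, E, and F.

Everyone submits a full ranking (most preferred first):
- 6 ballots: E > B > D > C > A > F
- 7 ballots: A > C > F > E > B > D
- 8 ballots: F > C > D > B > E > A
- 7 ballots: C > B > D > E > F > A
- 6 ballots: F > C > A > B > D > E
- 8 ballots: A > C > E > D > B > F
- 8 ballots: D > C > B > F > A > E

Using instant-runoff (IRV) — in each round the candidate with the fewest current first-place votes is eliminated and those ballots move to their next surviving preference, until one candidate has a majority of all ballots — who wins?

Round 1: A 15, B 0, C 7, D 8, E 6, F 14. B eliminated.
Round 2: A 15, C 7, D 8, E 6, F 14. E eliminated.
Round 3: A 15, C 7, D 14, F 14. C eliminated.
Round 4: A 15, D 21, F 14. F eliminated.
Round 5: A 21, D 29. D has a majority (≥26).

D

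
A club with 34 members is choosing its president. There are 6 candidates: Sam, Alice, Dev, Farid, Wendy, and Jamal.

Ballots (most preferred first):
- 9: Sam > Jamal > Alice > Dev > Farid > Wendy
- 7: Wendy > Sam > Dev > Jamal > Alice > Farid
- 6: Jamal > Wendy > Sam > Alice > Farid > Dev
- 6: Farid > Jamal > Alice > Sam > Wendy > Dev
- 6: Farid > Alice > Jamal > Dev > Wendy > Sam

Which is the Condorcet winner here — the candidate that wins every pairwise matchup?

Jamal vs Sam: 18–16
Jamal vs Alice: 28–6
Jamal vs Dev: 27–7
Jamal vs Farid: 22–12
Jamal vs Wendy: 27–7
Jamal beats every other candidate.

Jamal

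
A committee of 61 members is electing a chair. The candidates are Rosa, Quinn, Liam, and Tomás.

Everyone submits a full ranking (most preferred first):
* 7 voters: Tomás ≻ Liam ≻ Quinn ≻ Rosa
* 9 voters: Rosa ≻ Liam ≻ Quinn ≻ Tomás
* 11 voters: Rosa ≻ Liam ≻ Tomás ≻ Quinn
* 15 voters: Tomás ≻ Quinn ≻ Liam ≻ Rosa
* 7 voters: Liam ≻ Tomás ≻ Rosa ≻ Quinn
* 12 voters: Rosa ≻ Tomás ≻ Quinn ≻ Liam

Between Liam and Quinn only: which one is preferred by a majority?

Liam is ranked above Quinn on 34 ballots; Quinn above Liam on 27.

Liam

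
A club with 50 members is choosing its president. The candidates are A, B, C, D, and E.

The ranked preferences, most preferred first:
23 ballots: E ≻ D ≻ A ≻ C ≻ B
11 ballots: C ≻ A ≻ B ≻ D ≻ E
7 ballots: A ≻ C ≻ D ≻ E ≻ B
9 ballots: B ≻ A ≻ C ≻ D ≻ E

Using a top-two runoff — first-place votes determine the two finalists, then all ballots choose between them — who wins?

Round 1 first-place votes: A 7, B 9, C 11, D 0, E 23. E and C advance.
Runoff: E is ranked above C on 23 ballots, C above E on 27.

C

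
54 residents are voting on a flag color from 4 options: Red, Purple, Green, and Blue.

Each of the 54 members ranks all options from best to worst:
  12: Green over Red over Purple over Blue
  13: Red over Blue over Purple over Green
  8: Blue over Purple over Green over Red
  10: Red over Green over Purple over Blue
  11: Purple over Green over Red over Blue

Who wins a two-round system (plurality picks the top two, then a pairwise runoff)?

Round 1 first-place votes: Red 23, Purple 11, Green 12, Blue 8. Red and Green advance.
Runoff: Red is ranked above Green on 23 ballots, Green above Red on 31.

Green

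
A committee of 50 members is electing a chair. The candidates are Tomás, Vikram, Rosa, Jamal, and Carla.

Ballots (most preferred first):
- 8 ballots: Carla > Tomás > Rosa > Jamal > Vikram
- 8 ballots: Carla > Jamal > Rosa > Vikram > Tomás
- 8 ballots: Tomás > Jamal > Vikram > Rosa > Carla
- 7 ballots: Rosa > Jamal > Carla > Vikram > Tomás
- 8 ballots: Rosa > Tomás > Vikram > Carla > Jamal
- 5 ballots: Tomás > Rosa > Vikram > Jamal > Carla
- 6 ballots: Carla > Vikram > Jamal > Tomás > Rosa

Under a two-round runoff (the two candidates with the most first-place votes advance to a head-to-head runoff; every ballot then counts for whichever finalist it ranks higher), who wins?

Rosa

Round 1 first-place votes: Tomás 13, Vikram 0, Rosa 15, Jamal 0, Carla 22. Carla and Rosa advance.
Runoff: Carla is ranked above Rosa on 22 ballots, Rosa above Carla on 28.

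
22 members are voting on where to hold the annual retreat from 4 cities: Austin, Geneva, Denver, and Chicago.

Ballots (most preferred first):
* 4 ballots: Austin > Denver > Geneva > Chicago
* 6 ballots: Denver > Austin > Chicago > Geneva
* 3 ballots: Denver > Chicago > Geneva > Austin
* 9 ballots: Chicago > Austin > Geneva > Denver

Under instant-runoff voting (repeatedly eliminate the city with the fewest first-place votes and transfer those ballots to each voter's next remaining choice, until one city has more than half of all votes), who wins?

Denver

Round 1: Austin 4, Geneva 0, Denver 9, Chicago 9. Geneva eliminated.
Round 2: Austin 4, Denver 9, Chicago 9. Austin eliminated.
Round 3: Denver 13, Chicago 9. Denver has a majority (≥12).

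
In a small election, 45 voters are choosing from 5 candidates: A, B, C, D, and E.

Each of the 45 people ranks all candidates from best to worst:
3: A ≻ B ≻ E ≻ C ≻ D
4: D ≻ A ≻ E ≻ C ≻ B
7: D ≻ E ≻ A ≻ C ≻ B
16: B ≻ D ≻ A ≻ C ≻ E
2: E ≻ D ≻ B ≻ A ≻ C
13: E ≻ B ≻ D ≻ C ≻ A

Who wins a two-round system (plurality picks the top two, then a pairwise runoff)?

E

Round 1 first-place votes: A 3, B 16, C 0, D 11, E 15. B and E advance.
Runoff: B is ranked above E on 19 ballots, E above B on 26.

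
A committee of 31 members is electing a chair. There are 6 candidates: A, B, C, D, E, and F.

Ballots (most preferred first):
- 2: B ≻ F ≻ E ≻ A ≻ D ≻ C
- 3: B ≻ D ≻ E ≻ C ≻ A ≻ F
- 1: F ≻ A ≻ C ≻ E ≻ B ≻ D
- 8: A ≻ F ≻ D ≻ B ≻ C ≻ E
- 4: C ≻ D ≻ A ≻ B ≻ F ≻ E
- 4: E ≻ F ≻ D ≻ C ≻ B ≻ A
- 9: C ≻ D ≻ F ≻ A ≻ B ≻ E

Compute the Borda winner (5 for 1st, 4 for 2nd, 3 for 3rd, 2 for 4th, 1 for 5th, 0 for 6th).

D

A: 2×2 + 3×1 + 1×4 + 8×5 + 4×3 + 4×0 + 9×2 = 81
B: 2×5 + 3×5 + 1×1 + 8×2 + 4×2 + 4×1 + 9×1 = 63
C: 2×0 + 3×2 + 1×3 + 8×1 + 4×5 + 4×2 + 9×5 = 90
D: 2×1 + 3×4 + 1×0 + 8×3 + 4×4 + 4×3 + 9×4 = 102
E: 2×3 + 3×3 + 1×2 + 8×0 + 4×0 + 4×5 + 9×0 = 37
F: 2×4 + 3×0 + 1×5 + 8×4 + 4×1 + 4×4 + 9×3 = 92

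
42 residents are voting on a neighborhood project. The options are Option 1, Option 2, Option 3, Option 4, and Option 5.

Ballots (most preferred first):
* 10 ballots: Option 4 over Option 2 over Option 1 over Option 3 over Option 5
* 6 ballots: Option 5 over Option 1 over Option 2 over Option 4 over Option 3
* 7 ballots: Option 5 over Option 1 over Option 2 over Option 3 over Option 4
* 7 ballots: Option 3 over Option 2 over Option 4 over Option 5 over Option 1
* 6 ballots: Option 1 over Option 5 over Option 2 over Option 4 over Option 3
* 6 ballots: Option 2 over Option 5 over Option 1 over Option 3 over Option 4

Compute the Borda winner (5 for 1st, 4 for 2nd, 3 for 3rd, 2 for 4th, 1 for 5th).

Option 1: 10×3 + 6×4 + 7×4 + 7×1 + 6×5 + 6×3 = 137
Option 2: 10×4 + 6×3 + 7×3 + 7×4 + 6×3 + 6×5 = 155
Option 3: 10×2 + 6×1 + 7×2 + 7×5 + 6×1 + 6×2 = 93
Option 4: 10×5 + 6×2 + 7×1 + 7×3 + 6×2 + 6×1 = 108
Option 5: 10×1 + 6×5 + 7×5 + 7×2 + 6×4 + 6×4 = 137

Option 2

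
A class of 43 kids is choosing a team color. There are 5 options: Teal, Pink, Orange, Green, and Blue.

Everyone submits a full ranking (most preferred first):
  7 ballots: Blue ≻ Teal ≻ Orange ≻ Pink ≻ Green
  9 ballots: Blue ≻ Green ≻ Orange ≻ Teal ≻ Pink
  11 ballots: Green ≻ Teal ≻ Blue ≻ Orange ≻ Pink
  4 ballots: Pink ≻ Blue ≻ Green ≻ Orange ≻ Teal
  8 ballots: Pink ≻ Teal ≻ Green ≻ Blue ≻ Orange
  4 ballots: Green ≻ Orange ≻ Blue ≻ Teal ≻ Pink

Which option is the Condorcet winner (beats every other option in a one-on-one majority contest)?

Green

Green vs Teal: 28–15
Green vs Pink: 24–19
Green vs Orange: 36–7
Green vs Blue: 23–20
Green beats every other option.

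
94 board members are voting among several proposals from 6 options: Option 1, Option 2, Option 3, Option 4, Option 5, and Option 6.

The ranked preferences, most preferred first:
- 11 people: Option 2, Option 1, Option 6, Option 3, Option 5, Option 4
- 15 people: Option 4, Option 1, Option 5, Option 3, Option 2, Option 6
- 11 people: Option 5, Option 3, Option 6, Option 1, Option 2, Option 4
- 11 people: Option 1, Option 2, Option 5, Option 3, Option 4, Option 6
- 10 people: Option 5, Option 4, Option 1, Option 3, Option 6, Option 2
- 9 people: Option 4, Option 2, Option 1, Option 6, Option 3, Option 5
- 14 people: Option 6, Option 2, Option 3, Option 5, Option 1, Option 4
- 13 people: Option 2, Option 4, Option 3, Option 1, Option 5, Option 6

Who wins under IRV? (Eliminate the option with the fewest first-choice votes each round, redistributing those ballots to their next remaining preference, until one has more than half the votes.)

Round 1: Option 1 11, Option 2 24, Option 3 0, Option 4 24, Option 5 21, Option 6 14. Option 3 eliminated.
Round 2: Option 1 11, Option 2 24, Option 4 24, Option 5 21, Option 6 14. Option 1 eliminated.
Round 3: Option 2 35, Option 4 24, Option 5 21, Option 6 14. Option 6 eliminated.
Round 4: Option 2 49, Option 4 24, Option 5 21. Option 2 has a majority (≥48).

Option 2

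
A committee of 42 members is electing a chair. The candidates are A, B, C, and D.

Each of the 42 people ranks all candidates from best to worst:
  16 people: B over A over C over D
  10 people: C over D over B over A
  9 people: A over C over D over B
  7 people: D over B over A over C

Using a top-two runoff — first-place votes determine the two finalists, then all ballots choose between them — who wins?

B

Round 1 first-place votes: A 9, B 16, C 10, D 7. B and C advance.
Runoff: B is ranked above C on 23 ballots, C above B on 19.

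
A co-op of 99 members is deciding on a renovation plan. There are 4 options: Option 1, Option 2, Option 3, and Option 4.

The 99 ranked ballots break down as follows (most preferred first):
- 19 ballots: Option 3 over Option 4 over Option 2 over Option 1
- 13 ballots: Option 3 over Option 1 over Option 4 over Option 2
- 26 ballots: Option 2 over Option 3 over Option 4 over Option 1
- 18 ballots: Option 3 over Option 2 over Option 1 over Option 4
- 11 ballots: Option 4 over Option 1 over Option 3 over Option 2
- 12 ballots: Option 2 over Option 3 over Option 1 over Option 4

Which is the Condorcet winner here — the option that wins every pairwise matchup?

Option 3

Option 3 vs Option 1: 88–11
Option 3 vs Option 2: 61–38
Option 3 vs Option 4: 88–11
Option 3 beats every other option.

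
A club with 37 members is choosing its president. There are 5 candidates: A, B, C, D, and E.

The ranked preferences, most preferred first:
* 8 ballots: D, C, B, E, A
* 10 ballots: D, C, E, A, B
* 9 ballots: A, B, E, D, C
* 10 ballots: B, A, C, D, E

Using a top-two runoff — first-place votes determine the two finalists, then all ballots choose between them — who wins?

B

Round 1 first-place votes: A 9, B 10, C 0, D 18, E 0. D and B advance.
Runoff: D is ranked above B on 18 ballots, B above D on 19.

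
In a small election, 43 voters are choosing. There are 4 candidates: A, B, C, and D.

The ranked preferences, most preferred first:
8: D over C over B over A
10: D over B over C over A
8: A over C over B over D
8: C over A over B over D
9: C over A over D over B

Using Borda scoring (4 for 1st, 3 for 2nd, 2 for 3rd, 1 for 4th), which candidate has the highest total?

A: 8×1 + 10×1 + 8×4 + 8×3 + 9×3 = 101
B: 8×2 + 10×3 + 8×2 + 8×2 + 9×1 = 87
C: 8×3 + 10×2 + 8×3 + 8×4 + 9×4 = 136
D: 8×4 + 10×4 + 8×1 + 8×1 + 9×2 = 106

C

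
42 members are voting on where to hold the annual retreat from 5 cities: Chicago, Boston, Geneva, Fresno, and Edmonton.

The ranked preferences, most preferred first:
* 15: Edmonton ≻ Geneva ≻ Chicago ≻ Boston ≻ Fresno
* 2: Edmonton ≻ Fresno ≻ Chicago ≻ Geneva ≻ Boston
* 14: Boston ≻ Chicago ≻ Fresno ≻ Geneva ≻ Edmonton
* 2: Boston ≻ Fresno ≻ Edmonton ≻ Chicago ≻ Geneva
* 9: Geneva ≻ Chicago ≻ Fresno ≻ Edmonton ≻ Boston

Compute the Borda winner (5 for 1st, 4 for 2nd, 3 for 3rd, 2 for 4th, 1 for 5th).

Chicago

Chicago: 15×3 + 2×3 + 14×4 + 2×2 + 9×4 = 147
Boston: 15×2 + 2×1 + 14×5 + 2×5 + 9×1 = 121
Geneva: 15×4 + 2×2 + 14×2 + 2×1 + 9×5 = 139
Fresno: 15×1 + 2×4 + 14×3 + 2×4 + 9×3 = 100
Edmonton: 15×5 + 2×5 + 14×1 + 2×3 + 9×2 = 123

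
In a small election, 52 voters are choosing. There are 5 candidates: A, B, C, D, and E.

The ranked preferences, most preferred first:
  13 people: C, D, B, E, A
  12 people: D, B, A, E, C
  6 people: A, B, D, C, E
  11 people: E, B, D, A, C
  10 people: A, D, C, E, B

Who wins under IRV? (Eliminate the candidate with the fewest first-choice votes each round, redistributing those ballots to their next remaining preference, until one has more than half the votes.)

D

Round 1: A 16, B 0, C 13, D 12, E 11. B eliminated.
Round 2: A 16, C 13, D 12, E 11. E eliminated.
Round 3: A 16, C 13, D 23. C eliminated.
Round 4: A 16, D 36. D has a majority (≥27).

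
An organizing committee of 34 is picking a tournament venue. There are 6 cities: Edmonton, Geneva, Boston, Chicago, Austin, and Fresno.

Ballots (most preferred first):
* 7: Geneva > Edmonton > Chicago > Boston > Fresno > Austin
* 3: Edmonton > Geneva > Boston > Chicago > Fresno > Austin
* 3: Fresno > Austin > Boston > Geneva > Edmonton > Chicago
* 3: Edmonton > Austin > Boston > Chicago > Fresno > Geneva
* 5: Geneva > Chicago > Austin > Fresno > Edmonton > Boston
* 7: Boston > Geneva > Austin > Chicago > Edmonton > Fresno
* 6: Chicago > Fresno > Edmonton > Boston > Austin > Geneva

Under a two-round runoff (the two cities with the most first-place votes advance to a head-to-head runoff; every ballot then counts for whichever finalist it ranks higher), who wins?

Boston

Round 1 first-place votes: Edmonton 6, Geneva 12, Boston 7, Chicago 6, Austin 0, Fresno 3. Geneva and Boston advance.
Runoff: Geneva is ranked above Boston on 15 ballots, Boston above Geneva on 19.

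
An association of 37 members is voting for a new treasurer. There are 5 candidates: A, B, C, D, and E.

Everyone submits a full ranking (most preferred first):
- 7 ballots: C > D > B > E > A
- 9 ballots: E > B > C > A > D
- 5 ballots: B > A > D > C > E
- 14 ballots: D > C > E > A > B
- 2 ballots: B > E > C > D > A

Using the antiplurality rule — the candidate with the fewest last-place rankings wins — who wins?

C

Last-place votes: A 9, B 14, C 0, D 9, E 5.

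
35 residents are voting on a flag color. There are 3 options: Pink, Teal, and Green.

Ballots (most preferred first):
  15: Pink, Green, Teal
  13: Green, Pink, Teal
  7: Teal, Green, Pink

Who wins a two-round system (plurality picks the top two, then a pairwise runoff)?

Green

Round 1 first-place votes: Pink 15, Teal 7, Green 13. Pink and Green advance.
Runoff: Pink is ranked above Green on 15 ballots, Green above Pink on 20.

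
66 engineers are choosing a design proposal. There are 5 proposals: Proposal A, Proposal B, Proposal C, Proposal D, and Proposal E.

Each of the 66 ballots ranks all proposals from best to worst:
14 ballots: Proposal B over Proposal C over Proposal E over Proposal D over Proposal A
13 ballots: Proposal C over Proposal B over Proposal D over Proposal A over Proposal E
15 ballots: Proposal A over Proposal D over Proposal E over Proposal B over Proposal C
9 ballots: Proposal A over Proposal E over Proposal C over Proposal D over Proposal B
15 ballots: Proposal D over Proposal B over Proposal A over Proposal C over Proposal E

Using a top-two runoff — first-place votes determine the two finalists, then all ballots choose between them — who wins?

Proposal D

Round 1 first-place votes: Proposal A 24, Proposal B 14, Proposal C 13, Proposal D 15, Proposal E 0. Proposal A and Proposal D advance.
Runoff: Proposal A is ranked above Proposal D on 24 ballots, Proposal D above Proposal A on 42.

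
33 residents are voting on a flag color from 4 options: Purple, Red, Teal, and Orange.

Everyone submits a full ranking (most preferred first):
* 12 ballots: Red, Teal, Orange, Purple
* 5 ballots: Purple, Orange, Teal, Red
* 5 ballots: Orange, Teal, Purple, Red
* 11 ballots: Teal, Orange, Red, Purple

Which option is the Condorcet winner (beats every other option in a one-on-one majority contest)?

Teal

Teal vs Purple: 28–5
Teal vs Red: 21–12
Teal vs Orange: 23–10
Teal beats every other option.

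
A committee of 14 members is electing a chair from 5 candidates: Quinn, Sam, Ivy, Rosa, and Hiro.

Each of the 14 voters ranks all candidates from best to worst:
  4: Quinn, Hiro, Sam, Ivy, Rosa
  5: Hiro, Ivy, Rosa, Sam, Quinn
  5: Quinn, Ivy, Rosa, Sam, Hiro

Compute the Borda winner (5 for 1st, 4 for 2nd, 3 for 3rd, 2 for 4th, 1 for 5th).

Quinn: 4×5 + 5×1 + 5×5 = 50
Sam: 4×3 + 5×2 + 5×2 = 32
Ivy: 4×2 + 5×4 + 5×4 = 48
Rosa: 4×1 + 5×3 + 5×3 = 34
Hiro: 4×4 + 5×5 + 5×1 = 46

Quinn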